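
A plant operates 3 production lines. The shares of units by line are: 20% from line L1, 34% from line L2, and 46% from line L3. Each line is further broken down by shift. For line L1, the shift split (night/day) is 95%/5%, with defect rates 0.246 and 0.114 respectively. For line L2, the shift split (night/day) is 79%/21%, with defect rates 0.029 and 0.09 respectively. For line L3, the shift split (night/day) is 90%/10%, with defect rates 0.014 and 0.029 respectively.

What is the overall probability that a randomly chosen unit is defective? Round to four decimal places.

P(D|L1) = 0.95·0.246 + 0.05·0.114 = 0.2337 + 0.0057 = 0.2394
P(D|L2) = 0.79·0.029 + 0.21·0.09 = 0.02291 + 0.0189 = 0.04181
P(D|L3) = 0.9·0.014 + 0.1·0.029 = 0.0126 + 0.0029 = 0.0155
Then overall,
P(D) = 0.2·0.2394 + 0.34·0.04181 + 0.46·0.0155
      = 0.04788 + 0.0142154 + 0.00713 = 0.0692254

P(D) ≈ 0.0692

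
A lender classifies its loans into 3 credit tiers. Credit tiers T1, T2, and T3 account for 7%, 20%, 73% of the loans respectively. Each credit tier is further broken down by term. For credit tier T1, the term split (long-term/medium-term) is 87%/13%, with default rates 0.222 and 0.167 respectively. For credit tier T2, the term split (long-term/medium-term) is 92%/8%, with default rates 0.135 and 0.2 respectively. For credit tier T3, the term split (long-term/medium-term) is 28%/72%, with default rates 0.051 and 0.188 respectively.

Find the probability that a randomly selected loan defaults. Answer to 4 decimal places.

P(D|T1) = 0.87·0.222 + 0.13·0.167 = 0.19314 + 0.02171 = 0.21485
P(D|T2) = 0.92·0.135 + 0.08·0.2 = 0.1242 + 0.016 = 0.1402
P(D|T3) = 0.28·0.051 + 0.72·0.188 = 0.01428 + 0.13536 = 0.14964
By total probability over the outer partition,
P(D) = 0.07·0.21485 + 0.2·0.1402 + 0.73·0.14964
      = 0.0150395 + 0.02804 + 0.1092372 = 0.1523167

P(D) ≈ 0.1523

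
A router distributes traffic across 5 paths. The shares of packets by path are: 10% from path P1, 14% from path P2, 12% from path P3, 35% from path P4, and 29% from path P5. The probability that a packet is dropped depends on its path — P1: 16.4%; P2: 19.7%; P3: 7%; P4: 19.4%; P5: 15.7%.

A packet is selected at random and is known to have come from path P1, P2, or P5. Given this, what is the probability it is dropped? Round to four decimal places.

Let S = {P1, P2, P5}.
P(S) = 0.1 + 0.14 + 0.29 = 0.53.
P(L ∩ S) = 0.164·0.1 + 0.197·0.14 + 0.157·0.29 = 0.0164 + 0.02758 + 0.04553 = 0.08951.
P(L | S) = 0.08951 / 0.53 = 0.168887…

P(L|S) ≈ 0.1689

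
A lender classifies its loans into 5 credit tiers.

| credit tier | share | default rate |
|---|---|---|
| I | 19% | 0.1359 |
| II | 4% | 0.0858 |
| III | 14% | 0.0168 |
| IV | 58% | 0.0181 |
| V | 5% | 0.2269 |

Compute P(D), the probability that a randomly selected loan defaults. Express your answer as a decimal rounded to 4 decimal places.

Summing over the partition,
P(D) = P(D|I)·P(I) + P(D|II)·P(II) + P(D|III)·P(III) + P(D|IV)·P(IV) + P(D|V)·P(V)
      = 0.1359·0.19 + 0.0858·0.04 + 0.0168·0.14 + 0.0181·0.58 + 0.2269·0.05
      = 0.025821 + 0.003432 + 0.002352 + 0.010498 + 0.011345 = 0.053448

P(D) ≈ 0.0534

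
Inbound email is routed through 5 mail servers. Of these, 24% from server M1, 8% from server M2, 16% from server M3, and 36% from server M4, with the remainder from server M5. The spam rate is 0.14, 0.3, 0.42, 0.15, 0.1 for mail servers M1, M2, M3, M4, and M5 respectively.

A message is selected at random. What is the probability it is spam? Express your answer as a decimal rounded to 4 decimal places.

P(S) ≈ 0.1948

P(M5) = 1 − (0.24 + 0.08 + 0.16 + 0.36) = 0.16.
By the law of total probability,
P(S) = P(S|M1)·P(M1) + P(S|M2)·P(M2) + P(S|M3)·P(M3) + P(S|M4)·P(M4) + P(S|M5)·P(M5)
      = 0.14·0.24 + 0.3·0.08 + 0.42·0.16 + 0.15·0.36 + 0.1·0.16
      = 0.0336 + 0.024 + 0.0672 + 0.054 + 0.016 = 0.1948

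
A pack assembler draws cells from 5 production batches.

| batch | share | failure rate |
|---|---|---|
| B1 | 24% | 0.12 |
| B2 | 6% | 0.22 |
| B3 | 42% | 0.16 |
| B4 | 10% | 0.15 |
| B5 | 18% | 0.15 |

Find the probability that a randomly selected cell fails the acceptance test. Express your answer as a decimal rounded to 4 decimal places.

P(F) ≈ 0.1512

P(F) = P(F|B1)·P(B1) + P(F|B2)·P(B2) + P(F|B3)·P(B3) + P(F|B4)·P(B4) + P(F|B5)·P(B5)
      = 0.12·0.24 + 0.22·0.06 + 0.16·0.42 + 0.15·0.1 + 0.15·0.18
      = 0.0288 + 0.0132 + 0.0672 + 0.015 + 0.027 = 0.1512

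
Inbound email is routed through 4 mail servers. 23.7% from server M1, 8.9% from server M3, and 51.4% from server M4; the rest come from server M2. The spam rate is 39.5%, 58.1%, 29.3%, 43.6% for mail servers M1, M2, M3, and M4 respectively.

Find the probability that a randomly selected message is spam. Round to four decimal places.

P(M2) = 1 − (0.237 + 0.089 + 0.514) = 0.16.
By the law of total probability,
P(S) = P(S|M1)·P(M1) + P(S|M2)·P(M2) + P(S|M3)·P(M3) + P(S|M4)·P(M4)
      = 0.395·0.237 + 0.581·0.16 + 0.293·0.089 + 0.436·0.514
      = 0.093615 + 0.09296 + 0.026077 + 0.224104 = 0.436756

0.4368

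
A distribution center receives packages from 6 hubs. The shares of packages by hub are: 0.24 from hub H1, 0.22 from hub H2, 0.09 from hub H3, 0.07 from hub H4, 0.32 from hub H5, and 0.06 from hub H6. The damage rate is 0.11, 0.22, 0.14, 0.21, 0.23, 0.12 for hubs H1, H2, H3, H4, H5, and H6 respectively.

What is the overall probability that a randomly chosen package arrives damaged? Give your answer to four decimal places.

0.1829

P(D) = P(D|H1)·P(H1) + P(D|H2)·P(H2) + P(D|H3)·P(H3) + P(D|H4)·P(H4) + P(D|H5)·P(H5) + P(D|H6)·P(H6)
      = 0.11·0.24 + 0.22·0.22 + 0.14·0.09 + 0.21·0.07 + 0.23·0.32 + 0.12·0.06
      = 0.0264 + 0.0484 + 0.0126 + 0.0147 + 0.0736 + 0.0072 = 0.1829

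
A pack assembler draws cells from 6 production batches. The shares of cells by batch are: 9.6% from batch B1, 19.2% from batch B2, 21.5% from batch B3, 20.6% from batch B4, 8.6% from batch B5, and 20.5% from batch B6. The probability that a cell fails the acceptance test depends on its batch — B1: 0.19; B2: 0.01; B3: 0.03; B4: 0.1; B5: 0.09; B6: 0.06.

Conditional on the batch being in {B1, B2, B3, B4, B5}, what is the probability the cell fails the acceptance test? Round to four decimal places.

Let S = {B1, B2, B3, B4, B5}.
P(S) = 0.096 + 0.192 + 0.215 + 0.206 + 0.086 = 0.795.
P(F ∩ S) = 0.19·0.096 + 0.01·0.192 + 0.03·0.215 + 0.1·0.206 + 0.09·0.086 = 0.01824 + 0.00192 + 0.00645 + 0.0206 + 0.00774 = 0.05495.
P(F | S) = 0.05495 / 0.795 = 0.069119…

0.0691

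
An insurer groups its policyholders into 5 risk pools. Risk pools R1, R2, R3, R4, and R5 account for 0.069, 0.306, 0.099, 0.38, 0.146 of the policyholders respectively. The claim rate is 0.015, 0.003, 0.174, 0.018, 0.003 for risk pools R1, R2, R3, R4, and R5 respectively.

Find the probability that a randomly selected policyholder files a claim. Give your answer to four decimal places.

P(C) = P(C|R1)·P(R1) + P(C|R2)·P(R2) + P(C|R3)·P(R3) + P(C|R4)·P(R4) + P(C|R5)·P(R5)
      = 0.015·0.069 + 0.003·0.306 + 0.174·0.099 + 0.018·0.38 + 0.003·0.146
      = 0.001035 + 0.000918 + 0.017226 + 0.00684 + 0.000438 = 0.026457

0.0265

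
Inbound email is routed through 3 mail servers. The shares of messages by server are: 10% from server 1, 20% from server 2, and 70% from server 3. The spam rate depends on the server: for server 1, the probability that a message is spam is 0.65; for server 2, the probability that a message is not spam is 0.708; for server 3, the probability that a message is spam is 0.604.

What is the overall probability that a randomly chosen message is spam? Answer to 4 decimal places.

P(S|2) = 1 − 0.708 = 0.292.
P(S) = P(S|1)·P(1) + P(S|2)·P(2) + P(S|3)·P(3)
      = 0.65·0.1 + 0.292·0.2 + 0.604·0.7
      = 0.065 + 0.0584 + 0.4228 = 0.5462

P(S) ≈ 0.5462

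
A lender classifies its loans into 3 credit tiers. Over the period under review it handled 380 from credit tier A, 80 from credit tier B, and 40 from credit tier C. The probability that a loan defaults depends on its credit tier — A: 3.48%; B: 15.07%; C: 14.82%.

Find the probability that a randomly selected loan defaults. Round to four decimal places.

P(D) ≈ 0.0624

Total: 380 + 80 + 40 = 500.
P(A) = 380/500 = 0.76. P(B) = 80/500 = 0.16. P(C) = 40/500 = 0.08.
P(D) = P(D|A)·P(A) + P(D|B)·P(B) + P(D|C)·P(C)
      = 0.0348·0.76 + 0.1507·0.16 + 0.1482·0.08
      = 0.026448 + 0.024112 + 0.011856 = 0.062416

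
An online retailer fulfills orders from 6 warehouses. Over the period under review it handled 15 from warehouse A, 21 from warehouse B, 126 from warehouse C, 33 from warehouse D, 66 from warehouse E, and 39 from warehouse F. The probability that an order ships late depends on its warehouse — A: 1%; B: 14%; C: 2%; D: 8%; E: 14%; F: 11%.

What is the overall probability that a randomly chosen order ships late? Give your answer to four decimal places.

Total: 15 + 21 + 126 + 33 + 66 + 39 = 300.
P(A) = 15/300 = 0.05. P(B) = 21/300 = 0.07. P(C) = 126/300 = 0.42. P(D) = 33/300 = 0.11. P(E) = 66/300 = 0.22. P(F) = 39/300 = 0.13.
P(L) = P(L|A)·P(A) + P(L|B)·P(B) + P(L|C)·P(C) + P(L|D)·P(D) + P(L|E)·P(E) + P(L|F)·P(F)
      = 0.01·0.05 + 0.14·0.07 + 0.02·0.42 + 0.08·0.11 + 0.14·0.22 + 0.11·0.13
      = 0.0005 + 0.0098 + 0.0084 + 0.0088 + 0.0308 + 0.0143 = 0.0726

P(L) ≈ 0.0726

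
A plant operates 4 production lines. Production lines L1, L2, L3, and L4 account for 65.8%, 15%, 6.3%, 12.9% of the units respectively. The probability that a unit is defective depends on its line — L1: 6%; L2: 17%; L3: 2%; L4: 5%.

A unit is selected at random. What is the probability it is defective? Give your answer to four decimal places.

P(D) ≈ 0.0727

Using total probability over the partition,
P(D) = P(D|L1)·P(L1) + P(D|L2)·P(L2) + P(D|L3)·P(L3) + P(D|L4)·P(L4)
      = 0.06·0.658 + 0.17·0.15 + 0.02·0.063 + 0.05·0.129
      = 0.03948 + 0.0255 + 0.00126 + 0.00645 = 0.07269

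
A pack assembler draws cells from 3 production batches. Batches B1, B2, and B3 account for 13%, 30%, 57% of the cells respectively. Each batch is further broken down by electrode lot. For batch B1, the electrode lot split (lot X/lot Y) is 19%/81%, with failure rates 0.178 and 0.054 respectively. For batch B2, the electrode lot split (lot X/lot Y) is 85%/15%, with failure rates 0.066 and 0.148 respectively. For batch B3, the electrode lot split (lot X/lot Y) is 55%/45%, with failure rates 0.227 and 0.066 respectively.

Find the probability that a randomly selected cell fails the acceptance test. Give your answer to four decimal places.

0.1217

P(F|B1) = 0.19·0.178 + 0.81·0.054 = 0.03382 + 0.04374 = 0.07756
P(F|B2) = 0.85·0.066 + 0.15·0.148 = 0.0561 + 0.0222 = 0.0783
P(F|B3) = 0.55·0.227 + 0.45·0.066 = 0.12485 + 0.0297 = 0.15455
Then overall,
P(F) = 0.13·0.07756 + 0.3·0.0783 + 0.57·0.15455
      = 0.0100828 + 0.02349 + 0.0880935 = 0.1216663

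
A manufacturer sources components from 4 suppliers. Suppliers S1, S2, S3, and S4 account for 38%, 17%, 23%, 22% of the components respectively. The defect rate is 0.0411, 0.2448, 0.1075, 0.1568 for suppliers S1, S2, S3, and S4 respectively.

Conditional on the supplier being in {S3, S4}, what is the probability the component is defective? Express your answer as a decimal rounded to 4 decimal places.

0.1316

Let S = {S3, S4}.
P(S) = 0.23 + 0.22 = 0.45.
P(D ∩ S) = 0.1075·0.23 + 0.1568·0.22 = 0.024725 + 0.034496 = 0.059221.
P(D | S) = 0.059221 / 0.45 = 0.131602…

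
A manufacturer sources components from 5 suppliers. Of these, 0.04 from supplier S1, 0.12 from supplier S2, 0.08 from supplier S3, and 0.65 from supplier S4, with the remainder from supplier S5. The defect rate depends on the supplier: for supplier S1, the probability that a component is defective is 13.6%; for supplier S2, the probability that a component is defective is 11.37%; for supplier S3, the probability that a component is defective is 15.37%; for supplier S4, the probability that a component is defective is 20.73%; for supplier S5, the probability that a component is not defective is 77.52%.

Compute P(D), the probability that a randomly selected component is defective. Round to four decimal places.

0.1909

P(S5) = 1 − (0.04 + 0.12 + 0.08 + 0.65) = 0.11.
P(D|S5) = 1 − 0.7752 = 0.2248.
P(D) = P(D|S1)·P(S1) + P(D|S2)·P(S2) + P(D|S3)·P(S3) + P(D|S4)·P(S4) + P(D|S5)·P(S5)
      = 0.136·0.04 + 0.1137·0.12 + 0.1537·0.08 + 0.2073·0.65 + 0.2248·0.11
      = 0.00544 + 0.013644 + 0.012296 + 0.134745 + 0.024728 = 0.190853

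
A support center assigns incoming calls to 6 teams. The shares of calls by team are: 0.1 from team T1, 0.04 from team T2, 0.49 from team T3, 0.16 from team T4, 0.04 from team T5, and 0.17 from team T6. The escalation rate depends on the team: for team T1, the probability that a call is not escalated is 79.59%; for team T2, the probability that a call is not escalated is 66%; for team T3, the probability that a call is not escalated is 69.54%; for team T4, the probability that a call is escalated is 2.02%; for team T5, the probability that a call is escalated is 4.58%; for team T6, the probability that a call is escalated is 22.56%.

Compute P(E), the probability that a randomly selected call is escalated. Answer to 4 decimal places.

0.2267

P(E|T1) = 1 − 0.7959 = 0.2041.
P(E|T2) = 1 − 0.66 = 0.34.
P(E|T3) = 1 − 0.6954 = 0.3046.
P(E) = P(E|T1)·P(T1) + P(E|T2)·P(T2) + P(E|T3)·P(T3) + P(E|T4)·P(T4) + P(E|T5)·P(T5) + P(E|T6)·P(T6)
      = 0.2041·0.1 + 0.34·0.04 + 0.3046·0.49 + 0.0202·0.16 + 0.0458·0.04 + 0.2256·0.17
      = 0.02041 + 0.0136 + 0.149254 + 0.003232 + 0.001832 + 0.038352 = 0.22668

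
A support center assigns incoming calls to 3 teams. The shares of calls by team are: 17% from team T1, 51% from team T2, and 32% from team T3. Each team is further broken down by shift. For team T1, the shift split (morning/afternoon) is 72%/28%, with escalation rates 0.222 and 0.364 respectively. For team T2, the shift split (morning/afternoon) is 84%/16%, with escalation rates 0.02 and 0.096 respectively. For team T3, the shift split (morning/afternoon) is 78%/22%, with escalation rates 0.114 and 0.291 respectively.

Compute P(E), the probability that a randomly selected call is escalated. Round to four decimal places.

P(E|T1) = 0.72·0.222 + 0.28·0.364 = 0.15984 + 0.10192 = 0.26176
P(E|T2) = 0.84·0.02 + 0.16·0.096 = 0.0168 + 0.01536 = 0.03216
P(E|T3) = 0.78·0.114 + 0.22·0.291 = 0.08892 + 0.06402 = 0.15294
Then overall,
P(E) = 0.17·0.26176 + 0.51·0.03216 + 0.32·0.15294
      = 0.0444992 + 0.0164016 + 0.0489408 = 0.1098416

P(E) ≈ 0.1098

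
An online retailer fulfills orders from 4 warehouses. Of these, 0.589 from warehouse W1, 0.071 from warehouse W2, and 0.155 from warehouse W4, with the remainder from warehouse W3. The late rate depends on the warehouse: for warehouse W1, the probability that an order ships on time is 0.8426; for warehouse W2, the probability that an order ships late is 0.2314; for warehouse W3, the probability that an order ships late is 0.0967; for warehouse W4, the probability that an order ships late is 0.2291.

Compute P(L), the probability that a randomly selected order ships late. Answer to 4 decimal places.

P(L) ≈ 0.1625

P(W3) = 1 − (0.589 + 0.071 + 0.155) = 0.185.
P(L|W1) = 1 − 0.8426 = 0.1574.
Using total probability over the partition,
P(L) = P(L|W1)·P(W1) + P(L|W2)·P(W2) + P(L|W3)·P(W3) + P(L|W4)·P(W4)
      = 0.1574·0.589 + 0.2314·0.071 + 0.0967·0.185 + 0.2291·0.155
      = 0.0927086 + 0.0164294 + 0.0178895 + 0.0355105 = 0.162538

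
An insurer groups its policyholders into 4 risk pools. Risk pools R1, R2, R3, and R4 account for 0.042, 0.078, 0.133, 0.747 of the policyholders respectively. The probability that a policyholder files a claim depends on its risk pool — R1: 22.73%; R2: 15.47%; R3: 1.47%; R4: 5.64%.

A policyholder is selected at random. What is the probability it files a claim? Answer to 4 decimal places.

0.0657

Using total probability over the partition,
P(C) = P(C|R1)·P(R1) + P(C|R2)·P(R2) + P(C|R3)·P(R3) + P(C|R4)·P(R4)
      = 0.2273·0.042 + 0.1547·0.078 + 0.0147·0.133 + 0.0564·0.747
      = 0.0095466 + 0.0120666 + 0.0019551 + 0.0421308 = 0.0656991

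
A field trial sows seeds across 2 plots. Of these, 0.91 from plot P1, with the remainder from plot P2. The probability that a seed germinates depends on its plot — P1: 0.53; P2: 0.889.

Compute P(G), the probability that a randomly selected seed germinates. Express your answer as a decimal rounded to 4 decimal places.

P(P2) = 1 − (0.91) = 0.09.
P(G) = P(G|P1)·P(P1) + P(G|P2)·P(P2)
      = 0.53·0.91 + 0.889·0.09
      = 0.4823 + 0.08001 = 0.56231

0.5623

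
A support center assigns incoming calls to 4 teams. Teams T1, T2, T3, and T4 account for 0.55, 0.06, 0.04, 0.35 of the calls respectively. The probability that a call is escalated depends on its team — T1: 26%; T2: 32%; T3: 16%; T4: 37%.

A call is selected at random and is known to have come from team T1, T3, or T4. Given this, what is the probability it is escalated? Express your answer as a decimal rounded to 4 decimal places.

P(E|S) ≈ 0.2967

Let S = {T1, T3, T4}.
P(S) = 0.55 + 0.04 + 0.35 = 0.94.
P(E ∩ S) = 0.26·0.55 + 0.16·0.04 + 0.37·0.35 = 0.143 + 0.0064 + 0.1295 = 0.2789.
P(E | S) = 0.2789 / 0.94 = 0.296702…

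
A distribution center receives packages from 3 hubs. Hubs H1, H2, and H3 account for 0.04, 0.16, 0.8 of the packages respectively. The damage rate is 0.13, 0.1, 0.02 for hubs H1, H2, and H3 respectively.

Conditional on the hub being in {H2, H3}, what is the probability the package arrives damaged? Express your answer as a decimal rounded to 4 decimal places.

0.0333

Let S = {H2, H3}.
P(S) = 0.16 + 0.8 = 0.96.
P(D ∩ S) = 0.1·0.16 + 0.02·0.8 = 0.016 + 0.016 = 0.032.
P(D | S) = 0.032 / 0.96 = 0.033333…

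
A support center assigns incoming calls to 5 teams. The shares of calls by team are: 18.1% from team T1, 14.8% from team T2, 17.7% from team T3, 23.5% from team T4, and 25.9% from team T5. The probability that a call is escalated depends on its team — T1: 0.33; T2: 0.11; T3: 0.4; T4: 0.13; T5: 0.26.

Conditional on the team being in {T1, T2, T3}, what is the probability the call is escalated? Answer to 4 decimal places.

Let S = {T1, T2, T3}.
P(S) = 0.181 + 0.148 + 0.177 = 0.506.
P(E ∩ S) = 0.33·0.181 + 0.11·0.148 + 0.4·0.177 = 0.05973 + 0.01628 + 0.0708 = 0.14681.
P(E | S) = 0.14681 / 0.506 = 0.290138…

P(E|S) ≈ 0.2901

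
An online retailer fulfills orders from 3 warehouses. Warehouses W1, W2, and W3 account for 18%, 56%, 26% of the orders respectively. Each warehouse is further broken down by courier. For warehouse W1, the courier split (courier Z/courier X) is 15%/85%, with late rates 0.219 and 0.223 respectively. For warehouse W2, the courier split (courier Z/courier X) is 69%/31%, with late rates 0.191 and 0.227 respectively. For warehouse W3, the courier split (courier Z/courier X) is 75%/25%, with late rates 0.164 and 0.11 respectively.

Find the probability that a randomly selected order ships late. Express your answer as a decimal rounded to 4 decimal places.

P(L|W1) = 0.15·0.219 + 0.85·0.223 = 0.03285 + 0.18955 = 0.2224
P(L|W2) = 0.69·0.191 + 0.31·0.227 = 0.13179 + 0.07037 = 0.20216
P(L|W3) = 0.75·0.164 + 0.25·0.11 = 0.123 + 0.0275 = 0.1505
Then overall,
P(L) = 0.18·0.2224 + 0.56·0.20216 + 0.26·0.1505
      = 0.040032 + 0.1132096 + 0.03913 = 0.1923716

0.1924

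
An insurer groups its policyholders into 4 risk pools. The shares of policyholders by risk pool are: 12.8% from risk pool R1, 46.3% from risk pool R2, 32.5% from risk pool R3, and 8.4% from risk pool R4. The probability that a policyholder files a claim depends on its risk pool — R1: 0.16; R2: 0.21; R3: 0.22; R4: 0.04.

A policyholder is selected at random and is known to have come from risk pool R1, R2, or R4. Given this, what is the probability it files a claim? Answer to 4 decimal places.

Let S = {R1, R2, R4}.
P(S) = 0.128 + 0.463 + 0.084 = 0.675.
P(C ∩ S) = 0.16·0.128 + 0.21·0.463 + 0.04·0.084 = 0.02048 + 0.09723 + 0.00336 = 0.12107.
P(C | S) = 0.12107 / 0.675 = 0.179363…

0.1794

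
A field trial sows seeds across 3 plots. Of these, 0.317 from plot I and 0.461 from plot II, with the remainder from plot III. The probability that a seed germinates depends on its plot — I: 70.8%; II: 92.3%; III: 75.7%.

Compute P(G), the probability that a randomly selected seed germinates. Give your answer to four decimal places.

P(G) ≈ 0.8180

P(III) = 1 − (0.317 + 0.461) = 0.222.
Using total probability over the partition,
P(G) = P(G|I)·P(I) + P(G|II)·P(II) + P(G|III)·P(III)
      = 0.708·0.317 + 0.923·0.461 + 0.757·0.222
      = 0.224436 + 0.425503 + 0.168054 = 0.817993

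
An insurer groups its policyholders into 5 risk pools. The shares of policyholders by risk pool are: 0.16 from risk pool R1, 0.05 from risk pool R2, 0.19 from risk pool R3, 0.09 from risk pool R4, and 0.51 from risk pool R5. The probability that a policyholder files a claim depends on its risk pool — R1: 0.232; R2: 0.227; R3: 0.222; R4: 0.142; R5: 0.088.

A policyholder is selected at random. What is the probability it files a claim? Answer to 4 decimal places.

Using total probability over the partition,
P(C) = P(C|R1)·P(R1) + P(C|R2)·P(R2) + P(C|R3)·P(R3) + P(C|R4)·P(R4) + P(C|R5)·P(R5)
      = 0.232·0.16 + 0.227·0.05 + 0.222·0.19 + 0.142·0.09 + 0.088·0.51
      = 0.03712 + 0.01135 + 0.04218 + 0.01278 + 0.04488 = 0.14831

P(C) ≈ 0.1483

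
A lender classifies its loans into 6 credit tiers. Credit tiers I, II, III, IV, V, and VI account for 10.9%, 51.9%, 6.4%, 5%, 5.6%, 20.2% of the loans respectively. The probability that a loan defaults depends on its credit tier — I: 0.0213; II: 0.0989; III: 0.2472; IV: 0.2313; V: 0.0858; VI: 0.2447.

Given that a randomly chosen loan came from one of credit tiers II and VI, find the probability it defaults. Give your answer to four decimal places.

Let S = {II, VI}.
P(S) = 0.519 + 0.202 = 0.721.
P(D ∩ S) = 0.0989·0.519 + 0.2447·0.202 = 0.0513291 + 0.0494294 = 0.1007585.
P(D | S) = 0.1007585 / 0.721 = 0.139748…

P(D|S) ≈ 0.1397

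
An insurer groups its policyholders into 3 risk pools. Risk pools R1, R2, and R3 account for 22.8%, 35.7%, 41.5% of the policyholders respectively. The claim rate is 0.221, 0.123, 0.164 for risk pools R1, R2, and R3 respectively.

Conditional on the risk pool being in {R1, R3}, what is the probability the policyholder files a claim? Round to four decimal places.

0.1842

Let S = {R1, R3}.
P(S) = 0.228 + 0.415 = 0.643.
P(C ∩ S) = 0.221·0.228 + 0.164·0.415 = 0.050388 + 0.06806 = 0.118448.
P(C | S) = 0.118448 / 0.643 = 0.184212…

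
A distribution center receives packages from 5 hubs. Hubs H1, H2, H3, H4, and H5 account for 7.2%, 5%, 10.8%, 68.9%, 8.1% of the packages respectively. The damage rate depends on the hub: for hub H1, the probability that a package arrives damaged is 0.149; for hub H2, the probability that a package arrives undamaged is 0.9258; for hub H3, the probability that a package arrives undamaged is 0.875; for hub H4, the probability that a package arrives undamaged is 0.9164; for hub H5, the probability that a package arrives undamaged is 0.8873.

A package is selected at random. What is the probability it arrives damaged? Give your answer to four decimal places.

P(D) ≈ 0.0947

P(D|H2) = 1 − 0.9258 = 0.0742.
P(D|H3) = 1 − 0.875 = 0.125.
P(D|H4) = 1 − 0.9164 = 0.0836.
P(D|H5) = 1 − 0.8873 = 0.1127.
P(D) = P(D|H1)·P(H1) + P(D|H2)·P(H2) + P(D|H3)·P(H3) + P(D|H4)·P(H4) + P(D|H5)·P(H5)
      = 0.149·0.072 + 0.0742·0.05 + 0.125·0.108 + 0.0836·0.689 + 0.1127·0.081
      = 0.010728 + 0.00371 + 0.0135 + 0.0576004 + 0.0091287 = 0.0946671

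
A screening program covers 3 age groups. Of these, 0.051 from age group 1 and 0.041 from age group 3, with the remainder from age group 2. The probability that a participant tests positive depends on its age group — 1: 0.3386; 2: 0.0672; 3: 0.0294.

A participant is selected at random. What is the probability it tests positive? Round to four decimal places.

P(T) ≈ 0.0795

P(2) = 1 − (0.051 + 0.041) = 0.908.
Using total probability over the partition,
P(T) = P(T|1)·P(1) + P(T|2)·P(2) + P(T|3)·P(3)
      = 0.3386·0.051 + 0.0672·0.908 + 0.0294·0.041
      = 0.0172686 + 0.0610176 + 0.0012054 = 0.0794916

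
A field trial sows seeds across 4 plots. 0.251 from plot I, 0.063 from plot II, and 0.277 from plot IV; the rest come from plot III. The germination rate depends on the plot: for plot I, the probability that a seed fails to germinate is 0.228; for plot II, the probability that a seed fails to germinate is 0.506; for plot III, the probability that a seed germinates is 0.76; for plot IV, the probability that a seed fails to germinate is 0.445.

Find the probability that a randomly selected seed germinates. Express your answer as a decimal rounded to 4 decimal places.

P(III) = 1 − (0.251 + 0.063 + 0.277) = 0.409.
P(G|I) = 1 − 0.228 = 0.772.
P(G|II) = 1 − 0.506 = 0.494.
P(G|IV) = 1 − 0.445 = 0.555.
Using total probability over the partition,
P(G) = P(G|I)·P(I) + P(G|II)·P(II) + P(G|III)·P(III) + P(G|IV)·P(IV)
      = 0.772·0.251 + 0.494·0.063 + 0.76·0.409 + 0.555·0.277
      = 0.193772 + 0.031122 + 0.31084 + 0.153735 = 0.689469

0.6895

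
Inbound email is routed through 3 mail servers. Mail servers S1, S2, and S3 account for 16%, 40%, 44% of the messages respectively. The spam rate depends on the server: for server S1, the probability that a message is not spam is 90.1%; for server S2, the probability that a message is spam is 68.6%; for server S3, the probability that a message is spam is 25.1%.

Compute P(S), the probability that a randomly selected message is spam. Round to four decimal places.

P(S) ≈ 0.4007

P(S|S1) = 1 − 0.901 = 0.099.
P(S) = P(S|S1)·P(S1) + P(S|S2)·P(S2) + P(S|S3)·P(S3)
      = 0.099·0.16 + 0.686·0.4 + 0.251·0.44
      = 0.01584 + 0.2744 + 0.11044 = 0.40068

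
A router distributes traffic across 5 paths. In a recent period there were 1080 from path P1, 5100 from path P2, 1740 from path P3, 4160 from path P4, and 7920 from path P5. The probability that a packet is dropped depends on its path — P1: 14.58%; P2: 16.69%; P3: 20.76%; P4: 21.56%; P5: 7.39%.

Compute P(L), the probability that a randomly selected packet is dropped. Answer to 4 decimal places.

Total: 1080 + 5100 + 1740 + 4160 + 7920 = 20000.
P(P1) = 1080/20000 = 0.054. P(P2) = 5100/20000 = 0.255. P(P3) = 1740/20000 = 0.087. P(P4) = 4160/20000 = 0.208. P(P5) = 7920/20000 = 0.396.
Summing over the partition,
P(L) = P(L|P1)·P(P1) + P(L|P2)·P(P2) + P(L|P3)·P(P3) + P(L|P4)·P(P4) + P(L|P5)·P(P5)
      = 0.1458·0.054 + 0.1669·0.255 + 0.2076·0.087 + 0.2156·0.208 + 0.0739·0.396
      = 0.0078732 + 0.0425595 + 0.0180612 + 0.0448448 + 0.0292644 = 0.1426031

0.1426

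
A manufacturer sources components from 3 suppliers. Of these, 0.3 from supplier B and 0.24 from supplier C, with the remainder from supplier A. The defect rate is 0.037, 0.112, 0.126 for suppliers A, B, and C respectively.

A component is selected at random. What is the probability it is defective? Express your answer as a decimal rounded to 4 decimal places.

P(A) = 1 − (0.3 + 0.24) = 0.46.
P(D) = P(D|A)·P(A) + P(D|B)·P(B) + P(D|C)·P(C)
      = 0.037·0.46 + 0.112·0.3 + 0.126·0.24
      = 0.01702 + 0.0336 + 0.03024 = 0.08086

0.0809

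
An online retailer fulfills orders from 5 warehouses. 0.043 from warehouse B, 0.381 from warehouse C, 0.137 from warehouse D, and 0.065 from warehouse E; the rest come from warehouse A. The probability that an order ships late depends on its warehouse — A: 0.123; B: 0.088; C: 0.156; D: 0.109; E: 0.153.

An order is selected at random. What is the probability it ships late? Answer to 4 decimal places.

P(A) = 1 − (0.043 + 0.381 + 0.137 + 0.065) = 0.374.
P(L) = P(L|A)·P(A) + P(L|B)·P(B) + P(L|C)·P(C) + P(L|D)·P(D) + P(L|E)·P(E)
      = 0.123·0.374 + 0.088·0.043 + 0.156·0.381 + 0.109·0.137 + 0.153·0.065
      = 0.046002 + 0.003784 + 0.059436 + 0.014933 + 0.009945 = 0.1341

P(L) ≈ 0.1341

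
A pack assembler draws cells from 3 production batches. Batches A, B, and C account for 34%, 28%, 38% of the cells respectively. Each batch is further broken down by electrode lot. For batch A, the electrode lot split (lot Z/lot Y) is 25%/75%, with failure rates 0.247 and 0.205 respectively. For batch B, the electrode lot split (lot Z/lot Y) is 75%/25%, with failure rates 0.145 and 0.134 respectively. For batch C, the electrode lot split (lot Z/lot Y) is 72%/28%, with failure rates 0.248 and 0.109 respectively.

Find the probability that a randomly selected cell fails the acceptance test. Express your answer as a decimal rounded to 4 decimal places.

0.1926

P(F|A) = 0.25·0.247 + 0.75·0.205 = 0.06175 + 0.15375 = 0.2155
P(F|B) = 0.75·0.145 + 0.25·0.134 = 0.10875 + 0.0335 = 0.14225
P(F|C) = 0.72·0.248 + 0.28·0.109 = 0.17856 + 0.03052 = 0.20908
Then overall,
P(F) = 0.34·0.2155 + 0.28·0.14225 + 0.38·0.20908
      = 0.07327 + 0.03983 + 0.0794504 = 0.1925504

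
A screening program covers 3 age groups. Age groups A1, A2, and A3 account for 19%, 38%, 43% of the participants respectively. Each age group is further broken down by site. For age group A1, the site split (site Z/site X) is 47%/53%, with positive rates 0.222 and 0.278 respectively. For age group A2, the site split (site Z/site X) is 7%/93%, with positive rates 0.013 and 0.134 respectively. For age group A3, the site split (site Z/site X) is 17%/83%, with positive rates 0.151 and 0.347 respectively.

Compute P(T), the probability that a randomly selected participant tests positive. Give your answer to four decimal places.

0.2304

P(T|A1) = 0.47·0.222 + 0.53·0.278 = 0.10434 + 0.14734 = 0.25168
P(T|A2) = 0.07·0.013 + 0.93·0.134 = 0.00091 + 0.12462 = 0.12553
P(T|A3) = 0.17·0.151 + 0.83·0.347 = 0.02567 + 0.28801 = 0.31368
By total probability over the outer partition,
P(T) = 0.19·0.25168 + 0.38·0.12553 + 0.43·0.31368
      = 0.0478192 + 0.0477014 + 0.1348824 = 0.230403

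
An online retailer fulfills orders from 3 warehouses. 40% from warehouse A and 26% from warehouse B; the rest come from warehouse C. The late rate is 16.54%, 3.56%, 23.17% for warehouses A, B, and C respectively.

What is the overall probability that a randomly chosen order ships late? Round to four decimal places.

0.1542

P(C) = 1 − (0.4 + 0.26) = 0.34.
By the law of total probability,
P(L) = P(L|A)·P(A) + P(L|B)·P(B) + P(L|C)·P(C)
      = 0.1654·0.4 + 0.0356·0.26 + 0.2317·0.34
      = 0.06616 + 0.009256 + 0.078778 = 0.154194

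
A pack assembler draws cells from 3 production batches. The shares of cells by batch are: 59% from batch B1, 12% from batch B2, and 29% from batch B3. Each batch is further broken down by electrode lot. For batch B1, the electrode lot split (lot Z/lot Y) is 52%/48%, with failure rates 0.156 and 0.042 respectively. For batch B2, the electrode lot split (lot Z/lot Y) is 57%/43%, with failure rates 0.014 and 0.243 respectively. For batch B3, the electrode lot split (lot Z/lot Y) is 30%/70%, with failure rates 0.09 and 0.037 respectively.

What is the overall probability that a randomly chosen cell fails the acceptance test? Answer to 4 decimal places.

P(F) ≈ 0.0886

P(F|B1) = 0.52·0.156 + 0.48·0.042 = 0.08112 + 0.02016 = 0.10128
P(F|B2) = 0.57·0.014 + 0.43·0.243 = 0.00798 + 0.10449 = 0.11247
P(F|B3) = 0.3·0.09 + 0.7·0.037 = 0.027 + 0.0259 = 0.0529
By total probability over the outer partition,
P(F) = 0.59·0.10128 + 0.12·0.11247 + 0.29·0.0529
      = 0.0597552 + 0.0134964 + 0.015341 = 0.0885926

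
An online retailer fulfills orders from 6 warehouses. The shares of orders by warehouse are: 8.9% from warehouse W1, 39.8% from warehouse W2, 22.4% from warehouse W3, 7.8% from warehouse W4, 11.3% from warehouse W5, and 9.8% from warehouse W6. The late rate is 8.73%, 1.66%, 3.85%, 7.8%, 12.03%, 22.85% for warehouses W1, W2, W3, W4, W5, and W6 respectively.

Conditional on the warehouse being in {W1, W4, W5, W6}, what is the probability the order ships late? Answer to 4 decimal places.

P(L|S) ≈ 0.1319

Let S = {W1, W4, W5, W6}.
P(S) = 0.089 + 0.078 + 0.113 + 0.098 = 0.378.
P(L ∩ S) = 0.0873·0.089 + 0.078·0.078 + 0.1203·0.113 + 0.2285·0.098 = 0.0077697 + 0.006084 + 0.0135939 + 0.022393 = 0.0498406.
P(L | S) = 0.0498406 / 0.378 = 0.131853…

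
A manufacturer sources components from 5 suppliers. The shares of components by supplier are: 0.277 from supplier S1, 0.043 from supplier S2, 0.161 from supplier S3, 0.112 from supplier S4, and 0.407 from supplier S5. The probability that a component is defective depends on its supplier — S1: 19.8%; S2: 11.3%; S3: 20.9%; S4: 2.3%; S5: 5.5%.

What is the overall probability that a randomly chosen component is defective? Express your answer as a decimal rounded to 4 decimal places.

P(D) ≈ 0.1183

Using total probability over the partition,
P(D) = P(D|S1)·P(S1) + P(D|S2)·P(S2) + P(D|S3)·P(S3) + P(D|S4)·P(S4) + P(D|S5)·P(S5)
      = 0.198·0.277 + 0.113·0.043 + 0.209·0.161 + 0.023·0.112 + 0.055·0.407
      = 0.054846 + 0.004859 + 0.033649 + 0.002576 + 0.022385 = 0.118315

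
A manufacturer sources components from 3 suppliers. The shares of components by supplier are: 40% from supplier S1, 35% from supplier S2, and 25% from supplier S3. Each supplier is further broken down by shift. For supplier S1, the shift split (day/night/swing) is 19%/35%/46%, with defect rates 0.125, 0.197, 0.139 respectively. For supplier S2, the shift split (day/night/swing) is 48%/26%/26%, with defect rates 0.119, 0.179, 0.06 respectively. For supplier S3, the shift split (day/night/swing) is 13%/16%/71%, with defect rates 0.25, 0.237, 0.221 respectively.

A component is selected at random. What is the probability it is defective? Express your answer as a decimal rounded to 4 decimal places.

P(D) ≈ 0.1612

P(D|S1) = 0.19·0.125 + 0.35·0.197 + 0.46·0.139 = 0.02375 + 0.06895 + 0.06394 = 0.15664
P(D|S2) = 0.48·0.119 + 0.26·0.179 + 0.26·0.06 = 0.05712 + 0.04654 + 0.0156 = 0.11926
P(D|S3) = 0.13·0.25 + 0.16·0.237 + 0.71·0.221 = 0.0325 + 0.03792 + 0.15691 = 0.22733
By total probability over the outer partition,
P(D) = 0.4·0.15664 + 0.35·0.11926 + 0.25·0.22733
      = 0.062656 + 0.041741 + 0.0568325 = 0.1612295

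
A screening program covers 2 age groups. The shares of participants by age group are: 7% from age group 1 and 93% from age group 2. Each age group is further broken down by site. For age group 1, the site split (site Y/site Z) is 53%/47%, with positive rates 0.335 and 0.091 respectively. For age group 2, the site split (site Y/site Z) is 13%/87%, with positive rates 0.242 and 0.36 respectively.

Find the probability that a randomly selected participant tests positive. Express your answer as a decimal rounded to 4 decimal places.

P(T|1) = 0.53·0.335 + 0.47·0.091 = 0.17755 + 0.04277 = 0.22032
P(T|2) = 0.13·0.242 + 0.87·0.36 = 0.03146 + 0.3132 = 0.34466
By total probability over the outer partition,
P(T) = 0.07·0.22032 + 0.93·0.34466
      = 0.0154224 + 0.3205338 = 0.3359562

0.3360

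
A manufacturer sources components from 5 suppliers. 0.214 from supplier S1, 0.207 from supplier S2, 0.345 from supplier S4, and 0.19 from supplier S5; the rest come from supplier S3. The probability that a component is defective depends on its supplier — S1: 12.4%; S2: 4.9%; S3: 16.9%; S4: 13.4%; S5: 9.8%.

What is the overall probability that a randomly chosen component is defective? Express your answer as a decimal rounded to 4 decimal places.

0.1090

P(S3) = 1 − (0.214 + 0.207 + 0.345 + 0.19) = 0.044.
P(D) = P(D|S1)·P(S1) + P(D|S2)·P(S2) + P(D|S3)·P(S3) + P(D|S4)·P(S4) + P(D|S5)·P(S5)
      = 0.124·0.214 + 0.049·0.207 + 0.169·0.044 + 0.134·0.345 + 0.098·0.19
      = 0.026536 + 0.010143 + 0.007436 + 0.04623 + 0.01862 = 0.108965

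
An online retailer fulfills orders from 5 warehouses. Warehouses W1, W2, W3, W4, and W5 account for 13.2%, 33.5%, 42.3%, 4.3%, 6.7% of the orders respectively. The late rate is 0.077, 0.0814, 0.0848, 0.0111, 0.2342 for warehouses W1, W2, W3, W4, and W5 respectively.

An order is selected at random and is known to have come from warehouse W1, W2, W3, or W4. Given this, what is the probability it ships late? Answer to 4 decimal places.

Let S = {W1, W2, W3, W4}.
P(S) = 0.132 + 0.335 + 0.423 + 0.043 = 0.933.
P(L ∩ S) = 0.077·0.132 + 0.0814·0.335 + 0.0848·0.423 + 0.0111·0.043 = 0.010164 + 0.027269 + 0.0358704 + 0.0004773 = 0.0737807.
P(L | S) = 0.0737807 / 0.933 = 0.079079…

0.0791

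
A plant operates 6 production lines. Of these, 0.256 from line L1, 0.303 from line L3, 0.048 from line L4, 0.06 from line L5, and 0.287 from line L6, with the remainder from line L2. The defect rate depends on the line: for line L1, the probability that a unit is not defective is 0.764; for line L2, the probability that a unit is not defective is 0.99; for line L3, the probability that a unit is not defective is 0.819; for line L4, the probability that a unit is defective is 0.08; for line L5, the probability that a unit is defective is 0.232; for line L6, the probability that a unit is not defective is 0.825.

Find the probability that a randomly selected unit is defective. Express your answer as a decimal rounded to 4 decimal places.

0.1837

P(L2) = 1 − (0.256 + 0.303 + 0.048 + 0.06 + 0.287) = 0.046.
P(D|L1) = 1 − 0.764 = 0.236.
P(D|L2) = 1 − 0.99 = 0.01.
P(D|L3) = 1 − 0.819 = 0.181.
P(D|L6) = 1 − 0.825 = 0.175.
P(D) = P(D|L1)·P(L1) + P(D|L2)·P(L2) + P(D|L3)·P(L3) + P(D|L4)·P(L4) + P(D|L5)·P(L5) + P(D|L6)·P(L6)
      = 0.236·0.256 + 0.01·0.046 + 0.181·0.303 + 0.08·0.048 + 0.232·0.06 + 0.175·0.287
      = 0.060416 + 0.00046 + 0.054843 + 0.00384 + 0.01392 + 0.050225 = 0.183704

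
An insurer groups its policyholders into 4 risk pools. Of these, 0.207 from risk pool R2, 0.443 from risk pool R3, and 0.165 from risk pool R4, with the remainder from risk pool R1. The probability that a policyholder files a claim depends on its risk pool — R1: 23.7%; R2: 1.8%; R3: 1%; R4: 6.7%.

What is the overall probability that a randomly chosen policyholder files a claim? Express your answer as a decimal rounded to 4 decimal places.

0.0631

P(R1) = 1 − (0.207 + 0.443 + 0.165) = 0.185.
P(C) = P(C|R1)·P(R1) + P(C|R2)·P(R2) + P(C|R3)·P(R3) + P(C|R4)·P(R4)
      = 0.237·0.185 + 0.018·0.207 + 0.01·0.443 + 0.067·0.165
      = 0.043845 + 0.003726 + 0.00443 + 0.011055 = 0.063056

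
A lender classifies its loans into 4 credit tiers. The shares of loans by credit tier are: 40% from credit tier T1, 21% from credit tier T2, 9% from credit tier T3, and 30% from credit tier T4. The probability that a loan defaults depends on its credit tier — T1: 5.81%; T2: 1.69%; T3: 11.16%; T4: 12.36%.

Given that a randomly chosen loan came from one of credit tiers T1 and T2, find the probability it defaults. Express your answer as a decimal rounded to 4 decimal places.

0.0439

Let S = {T1, T2}.
P(S) = 0.4 + 0.21 = 0.61.
P(D ∩ S) = 0.0581·0.4 + 0.0169·0.21 = 0.02324 + 0.003549 = 0.026789.
P(D | S) = 0.026789 / 0.61 = 0.043916…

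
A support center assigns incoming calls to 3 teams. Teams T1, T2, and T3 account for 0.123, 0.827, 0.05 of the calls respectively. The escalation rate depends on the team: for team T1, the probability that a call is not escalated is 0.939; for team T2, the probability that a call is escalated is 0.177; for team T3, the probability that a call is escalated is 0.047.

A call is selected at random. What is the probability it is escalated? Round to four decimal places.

P(E|T1) = 1 − 0.939 = 0.061.
Summing over the partition,
P(E) = P(E|T1)·P(T1) + P(E|T2)·P(T2) + P(E|T3)·P(T3)
      = 0.061·0.123 + 0.177·0.827 + 0.047·0.05
      = 0.007503 + 0.146379 + 0.00235 = 0.156232

P(E) ≈ 0.1562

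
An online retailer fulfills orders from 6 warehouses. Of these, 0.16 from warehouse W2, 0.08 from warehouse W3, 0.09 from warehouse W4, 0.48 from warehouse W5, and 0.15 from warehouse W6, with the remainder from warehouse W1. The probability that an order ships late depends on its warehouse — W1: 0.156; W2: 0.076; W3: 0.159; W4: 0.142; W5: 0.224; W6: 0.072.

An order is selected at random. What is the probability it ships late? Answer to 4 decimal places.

P(W1) = 1 − (0.16 + 0.08 + 0.09 + 0.48 + 0.15) = 0.04.
P(L) = P(L|W1)·P(W1) + P(L|W2)·P(W2) + P(L|W3)·P(W3) + P(L|W4)·P(W4) + P(L|W5)·P(W5) + P(L|W6)·P(W6)
      = 0.156·0.04 + 0.076·0.16 + 0.159·0.08 + 0.142·0.09 + 0.224·0.48 + 0.072·0.15
      = 0.00624 + 0.01216 + 0.01272 + 0.01278 + 0.10752 + 0.0108 = 0.16222

P(L) ≈ 0.1622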